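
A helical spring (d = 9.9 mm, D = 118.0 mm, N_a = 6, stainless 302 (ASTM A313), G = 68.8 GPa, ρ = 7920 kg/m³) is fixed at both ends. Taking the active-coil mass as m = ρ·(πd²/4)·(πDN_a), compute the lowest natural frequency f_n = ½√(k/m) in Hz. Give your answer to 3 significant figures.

39.3 Hz

k = Gd⁴/(8D³N_a) = (68.8×10³)(9.9⁴)/(8·118.0³·6) = 8.38 N/mm = 8380 N/m
Wire length L = πDN_a = π·118.0·6 = 2224.2 mm
m = ρ·(πd²/4)·L = 7920 × 76.977×10⁻⁶ m² × 2.2242 m = 1.356 kg
f_n = ½√(k/m) = 0.5·√(8380/1.356) = 0.5·√(6179.8) = 39.306 Hz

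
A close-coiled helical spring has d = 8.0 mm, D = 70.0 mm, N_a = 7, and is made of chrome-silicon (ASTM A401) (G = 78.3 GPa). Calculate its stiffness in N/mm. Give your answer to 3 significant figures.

k = Gd⁴/(8D³N_a) = (78.3×10³ × 8.0⁴) / (8 × 70.0³ × 7)
  = 3.20717e+08 / 1.9208e+07 = 16.697 N/mm

16.7 N/mm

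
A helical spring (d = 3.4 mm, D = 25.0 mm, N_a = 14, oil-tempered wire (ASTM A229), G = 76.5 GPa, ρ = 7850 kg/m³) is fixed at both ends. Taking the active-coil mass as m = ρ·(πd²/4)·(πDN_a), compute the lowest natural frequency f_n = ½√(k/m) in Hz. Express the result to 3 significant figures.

137 Hz

k = Gd⁴/(8D³N_a) = (76.5×10³)(3.4⁴)/(8·25.0³·14) = 5.8417 N/mm = 5841.7 N/m
Wire length L = πDN_a = π·25.0·14 = 1099.6 mm
m = ρ·(πd²/4)·L = 7850 × 9.0792×10⁻⁶ m² × 1.0996 m = 0.078367 kg
f_n = ½√(k/m) = 0.5·√(5841.7/0.078367) = 0.5·√(74542) = 136.51 Hz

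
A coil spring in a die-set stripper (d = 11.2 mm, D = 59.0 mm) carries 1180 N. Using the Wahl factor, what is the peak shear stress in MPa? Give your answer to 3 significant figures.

Spring index C = D/d = 59.0/11.2 = 5.2679
K_W = (4C−1)/(4C−4) + 0.615/C = 20.071/17.071 + 0.1167 = 1.2925
τ₀ = 8FD/(πd³) = 8·1180·59.0/(π·11.2³) = 556960/4413.7 = 126.19 MPa
τ_max = K·τ₀ = 1.2925 × 126.19 = 163.1 MPa

163 MPa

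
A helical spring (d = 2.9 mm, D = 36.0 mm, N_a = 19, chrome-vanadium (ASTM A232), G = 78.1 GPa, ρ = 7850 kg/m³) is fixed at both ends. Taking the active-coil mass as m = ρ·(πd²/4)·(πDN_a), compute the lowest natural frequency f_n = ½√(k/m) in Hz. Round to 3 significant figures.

41.8 Hz

k = Gd⁴/(8D³N_a) = (78.1×10³)(2.9⁴)/(8·36.0³·19) = 0.77892 N/mm = 778.92 N/m
Wire length L = πDN_a = π·36.0·19 = 2148.8 mm
m = ρ·(πd²/4)·L = 7850 × 6.6052×10⁻⁶ m² × 2.1488 m = 0.11142 kg
f_n = ½√(k/m) = 0.5·√(778.92/0.11142) = 0.5·√(6990.9) = 41.806 Hz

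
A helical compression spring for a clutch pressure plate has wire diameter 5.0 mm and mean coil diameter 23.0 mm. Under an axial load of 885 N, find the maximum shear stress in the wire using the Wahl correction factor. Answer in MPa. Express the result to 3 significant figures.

Spring index C = D/d = 23.0/5.0 = 4.6000
K_W = (4C−1)/(4C−4) + 0.615/C = 17.400/14.400 + 0.1337 = 1.3420
τ₀ = 8FD/(πd³) = 8·885·23.0/(π·5.0³) = 162840/392.7 = 414.67 MPa
τ_max = K·τ₀ = 1.3420 × 414.67 = 556.5 MPa

556 MPa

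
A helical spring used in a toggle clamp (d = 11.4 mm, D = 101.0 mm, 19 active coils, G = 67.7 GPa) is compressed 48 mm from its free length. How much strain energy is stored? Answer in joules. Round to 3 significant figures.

8.41 J

k = Gd⁴/(8D³N_a) = (67.7×10³)(11.4⁴)/(8·101.0³·19) = 7.3013 N/mm
U = ½kδ² = 0.5 × 7.3013 × 48² = 8411.1 N·mm = 8.4111 J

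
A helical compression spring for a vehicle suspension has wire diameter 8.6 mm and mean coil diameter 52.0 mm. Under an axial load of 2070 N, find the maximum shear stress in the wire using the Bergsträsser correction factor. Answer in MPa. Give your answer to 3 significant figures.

533 MPa

Spring index C = D/d = 52.0/8.6 = 6.0465
K_B = (4C+2)/(4C−3) = 26.186/21.186 = 1.2360
τ₀ = 8FD/(πd³) = 8·2070·52.0/(π·8.6³) = 861120/1998.2 = 430.94 MPa
τ_max = K·τ₀ = 1.2360 × 430.94 = 532.65 MPa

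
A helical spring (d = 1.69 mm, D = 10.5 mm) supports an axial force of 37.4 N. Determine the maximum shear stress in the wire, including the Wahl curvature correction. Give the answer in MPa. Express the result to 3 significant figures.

257 MPa

Spring index C = D/d = 10.5/1.69 = 6.2130
K_W = (4C−1)/(4C−4) + 0.615/C = 23.852/20.852 + 0.0990 = 1.2429
τ₀ = 8FD/(πd³) = 8·37.4·10.5/(π·1.69³) = 3141.6/15.164 = 207.18 MPa
τ_max = K·τ₀ = 1.2429 × 207.18 = 257.49 MPa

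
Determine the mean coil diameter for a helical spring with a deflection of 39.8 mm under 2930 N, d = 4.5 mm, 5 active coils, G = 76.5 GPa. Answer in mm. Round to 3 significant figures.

22.0 mm

Required rate k = F/δ = 2930/39.8 = 73.618 N/mm
D = (Gd⁴/(8N_a·k))^(1/3) = (76.5×10³·4.5⁴/(8·5·73.618))^(1/3)
  = (10652.9)^(1/3) = 22.0034 mm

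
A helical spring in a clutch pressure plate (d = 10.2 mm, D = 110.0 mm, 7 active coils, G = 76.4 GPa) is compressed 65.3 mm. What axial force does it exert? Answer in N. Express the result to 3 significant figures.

725 N

k = Gd⁴/(8D³N_a) = (76.4×10³)(10.2⁴)/(8·110.0³·7) = 11.095 N/mm
F = k·δ = 11.095 × 65.3 = 724.5 N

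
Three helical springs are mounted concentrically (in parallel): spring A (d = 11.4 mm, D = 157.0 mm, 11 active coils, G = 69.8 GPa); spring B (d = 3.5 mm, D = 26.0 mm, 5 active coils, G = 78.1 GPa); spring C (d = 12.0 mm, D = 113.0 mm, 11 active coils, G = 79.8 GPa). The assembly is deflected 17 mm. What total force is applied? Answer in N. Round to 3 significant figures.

k_A = Gd⁴/(8D³N_a) = (69.8×10³)(11.4⁴)/(8·157.0³·11) = 3.4617 N/mm
k_B = Gd⁴/(8D³N_a) = (78.1×10³)(3.5⁴)/(8·26.0³·5) = 16.67 N/mm
k_C = Gd⁴/(8D³N_a) = (79.8×10³)(12.0⁴)/(8·113.0³·11) = 13.032 N/mm
Parallel: k_eq = 3.4617 + 16.67 + 13.032 = 33.164 N/mm
F = k_eq·δ = 33.164·17 = 563.79 N

564 N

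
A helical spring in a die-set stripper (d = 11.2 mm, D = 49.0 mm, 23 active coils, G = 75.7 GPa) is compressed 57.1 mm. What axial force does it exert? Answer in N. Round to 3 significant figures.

k = Gd⁴/(8D³N_a) = (75.7×10³)(11.2⁴)/(8·49.0³·23) = 55.025 N/mm
F = k·δ = 55.025 × 57.1 = 3141.9 N

3140 N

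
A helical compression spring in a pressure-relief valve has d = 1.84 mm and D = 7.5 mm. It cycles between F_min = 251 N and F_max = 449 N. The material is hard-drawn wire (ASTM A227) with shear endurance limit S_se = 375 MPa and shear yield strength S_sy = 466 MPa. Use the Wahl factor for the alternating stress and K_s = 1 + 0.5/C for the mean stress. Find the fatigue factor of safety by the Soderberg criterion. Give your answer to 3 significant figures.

0.269

C = D/d = 7.5/1.84 = 4.0761; K_W = (4C−1)/(4C−4)+0.615/C = 1.3947; K_s = 1+0.5/C = 1.1227
F_a = (F_max−F_min)/2 = 99 N; F_m = (F_max+F_min)/2 = 350 N
τ_a = K_W·8F_aD/(πd³) = 1.3947 × 303.52 = 423.31 MPa
τ_m = K_s·8F_mD/(πd³) = 1.1227 × 1073 = 1204.7 MPa
Soderberg: 1/n_f = τ_a/S_se + τ_m/S_sy = 423.31/375 + 1204.7/466 = 1.12884 + 2.58512 = 3.714
n_f = 1/3.714 = 0.2693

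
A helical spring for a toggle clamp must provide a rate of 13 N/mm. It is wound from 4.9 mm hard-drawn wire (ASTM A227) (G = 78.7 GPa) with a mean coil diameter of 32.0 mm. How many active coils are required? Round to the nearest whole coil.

N_a = Gd⁴/(8D³k) = (78.7×10³ × 4.9⁴)/(8 × 32.0³ × 13)
    = 4.5369e+07 / 3.40787e+06 = 13.31 → 13 coils

13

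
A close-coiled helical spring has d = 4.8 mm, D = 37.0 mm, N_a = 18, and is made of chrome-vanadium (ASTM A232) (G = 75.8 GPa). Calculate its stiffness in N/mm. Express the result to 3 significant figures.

k = Gd⁴/(8D³N_a) = (75.8×10³ × 4.8⁴) / (8 × 37.0³ × 18)
  = 4.02378e+07 / 7.29403e+06 = 5.5165 N/mm

5.52 N/mm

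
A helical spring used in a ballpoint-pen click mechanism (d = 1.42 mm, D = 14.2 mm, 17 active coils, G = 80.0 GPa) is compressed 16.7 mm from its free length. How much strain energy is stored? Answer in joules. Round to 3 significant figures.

k = Gd⁴/(8D³N_a) = (80.0×10³)(1.42⁴)/(8·14.2³·17) = 0.83529 N/mm
U = ½kδ² = 0.5 × 0.83529 × 16.7² = 116.48 N·mm = 0.11648 J

0.116 J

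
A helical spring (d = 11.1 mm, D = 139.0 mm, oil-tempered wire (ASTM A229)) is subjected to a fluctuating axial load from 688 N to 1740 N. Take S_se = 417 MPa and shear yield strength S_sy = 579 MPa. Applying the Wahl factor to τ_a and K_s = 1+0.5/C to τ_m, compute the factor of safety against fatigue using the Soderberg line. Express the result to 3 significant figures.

1.08

C = D/d = 139.0/11.1 = 12.5225; K_W = (4C−1)/(4C−4)+0.615/C = 1.1142; K_s = 1+0.5/C = 1.0399
F_a = (F_max−F_min)/2 = 526 N; F_m = (F_max+F_min)/2 = 1214 N
τ_a = K_W·8F_aD/(πd³) = 1.1142 × 136.14 = 151.68 MPa
τ_m = K_s·8F_mD/(πd³) = 1.0399 × 314.2 = 326.74 MPa
Soderberg: 1/n_f = τ_a/S_se + τ_m/S_sy = 151.68/417 + 326.74/579 = 0.36375 + 0.56433 = 0.92807
n_f = 1/0.92807 = 1.078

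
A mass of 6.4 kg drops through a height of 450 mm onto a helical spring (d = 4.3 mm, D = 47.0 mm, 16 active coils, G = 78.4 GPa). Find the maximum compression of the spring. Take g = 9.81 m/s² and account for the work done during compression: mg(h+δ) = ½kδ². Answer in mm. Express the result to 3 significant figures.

k = Gd⁴/(8D³N_a) = (78.4×10³)(4.3⁴)/(8·47.0³·16) = 2.0169 N/mm
W = mg = 6.4 × 9.81 = 62.784 N
½kδ² − Wδ − Wh = 0 → δ = (W + √(W² + 2kWh))/k
δ = (62.784 + √(3941.8 + 113967))/2.0169 = (62.784 + 343.38)/2.0169 = 201.38 mm

201 mm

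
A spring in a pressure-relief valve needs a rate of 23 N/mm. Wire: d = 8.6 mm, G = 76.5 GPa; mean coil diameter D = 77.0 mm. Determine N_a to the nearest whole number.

5

N_a = Gd⁴/(8D³k) = (76.5×10³ × 8.6⁴)/(8 × 77.0³ × 23)
    = 4.18461e+08 / 8.40021e+07 = 4.982 → 5 coils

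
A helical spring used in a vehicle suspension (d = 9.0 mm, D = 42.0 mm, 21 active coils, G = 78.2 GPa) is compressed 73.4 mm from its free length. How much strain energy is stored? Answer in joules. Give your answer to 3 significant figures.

k = Gd⁴/(8D³N_a) = (78.2×10³)(9.0⁴)/(8·42.0³·21) = 41.221 N/mm
U = ½kδ² = 0.5 × 41.221 × 73.4² = 1.1104e+05 N·mm = 111.04 J

111 J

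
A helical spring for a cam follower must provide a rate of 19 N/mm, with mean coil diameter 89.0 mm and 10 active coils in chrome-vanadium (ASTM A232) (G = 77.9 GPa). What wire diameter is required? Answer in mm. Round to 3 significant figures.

10.8 mm

d = (8D³N_a·k / G)^(1/4) = (8·89.0³·10·19 / (77.9×10³))^0.25
  = (13755)^0.25 = 10.8298 mm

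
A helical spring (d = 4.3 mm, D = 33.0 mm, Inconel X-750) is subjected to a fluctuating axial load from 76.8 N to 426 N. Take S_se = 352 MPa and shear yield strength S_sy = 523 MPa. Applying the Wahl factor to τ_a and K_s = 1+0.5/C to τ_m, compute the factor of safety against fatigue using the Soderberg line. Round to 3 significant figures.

C = D/d = 33.0/4.3 = 7.6744; K_W = (4C−1)/(4C−4)+0.615/C = 1.1925; K_s = 1+0.5/C = 1.0652
F_a = (F_max−F_min)/2 = 174.6 N; F_m = (F_max+F_min)/2 = 251.4 N
τ_a = K_W·8F_aD/(πd³) = 1.1925 × 184.54 = 220.07 MPa
τ_m = K_s·8F_mD/(πd³) = 1.0652 × 265.71 = 283.03 MPa
Soderberg: 1/n_f = τ_a/S_se + τ_m/S_sy = 220.07/352 + 283.03/523 = 0.62519 + 0.54116 = 1.1663
n_f = 1/1.1663 = 0.8574

0.857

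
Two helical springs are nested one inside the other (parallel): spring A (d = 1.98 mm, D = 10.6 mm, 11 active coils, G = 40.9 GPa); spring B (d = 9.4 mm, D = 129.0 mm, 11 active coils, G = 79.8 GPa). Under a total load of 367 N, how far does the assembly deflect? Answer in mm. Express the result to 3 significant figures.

k_A = Gd⁴/(8D³N_a) = (40.9×10³)(1.98⁴)/(8·10.6³·11) = 5.9977 N/mm
k_B = Gd⁴/(8D³N_a) = (79.8×10³)(9.4⁴)/(8·129.0³·11) = 3.2981 N/mm
Parallel: k_eq = 5.9977 + 3.2981 = 9.2958 N/mm
δ = F/k_eq = 367/9.2958 = 39.48 mm

39.5 mm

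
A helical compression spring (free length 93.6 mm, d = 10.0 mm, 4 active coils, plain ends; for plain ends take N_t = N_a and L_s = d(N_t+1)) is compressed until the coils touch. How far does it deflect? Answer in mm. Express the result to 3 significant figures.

43.6 mm

N_t = 4; L_s = 10.0·5 = 50 mm
δ_solid = L₀ − L_s = 93.6 − 50 = 43.6 mm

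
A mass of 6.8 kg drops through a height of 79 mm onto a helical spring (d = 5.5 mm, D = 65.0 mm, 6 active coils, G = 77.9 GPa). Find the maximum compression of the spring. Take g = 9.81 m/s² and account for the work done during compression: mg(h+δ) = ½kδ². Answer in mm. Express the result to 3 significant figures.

k = Gd⁴/(8D³N_a) = (77.9×10³)(5.5⁴)/(8·65.0³·6) = 5.4076 N/mm
W = mg = 6.8 × 9.81 = 66.708 N
½kδ² − Wδ − Wh = 0 → δ = (W + √(W² + 2kWh))/k
δ = (66.708 + √(4450 + 56995.7))/5.4076 = (66.708 + 247.88)/5.4076 = 58.175 mm

58.2 mm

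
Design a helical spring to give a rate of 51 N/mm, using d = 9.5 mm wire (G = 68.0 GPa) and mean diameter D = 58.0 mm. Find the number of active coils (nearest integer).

N_a = Gd⁴/(8D³k) = (68.0×10³ × 9.5⁴)/(8 × 58.0³ × 51)
    = 5.53864e+08 / 7.96057e+07 = 6.958 → 7 coils

7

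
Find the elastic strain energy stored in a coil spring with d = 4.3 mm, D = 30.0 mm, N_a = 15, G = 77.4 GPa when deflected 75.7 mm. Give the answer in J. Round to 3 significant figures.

23.4 J

k = Gd⁴/(8D³N_a) = (77.4×10³)(4.3⁴)/(8·30.0³·15) = 8.1671 N/mm
U = ½kδ² = 0.5 × 8.1671 × 75.7² = 23401 N·mm = 23.401 J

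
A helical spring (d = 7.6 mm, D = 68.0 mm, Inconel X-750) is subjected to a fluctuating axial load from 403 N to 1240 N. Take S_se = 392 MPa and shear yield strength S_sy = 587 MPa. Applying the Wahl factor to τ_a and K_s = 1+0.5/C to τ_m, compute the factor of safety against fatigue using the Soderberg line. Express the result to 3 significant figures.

C = D/d = 68.0/7.6 = 8.9474; K_W = (4C−1)/(4C−4)+0.615/C = 1.1631; K_s = 1+0.5/C = 1.0559
F_a = (F_max−F_min)/2 = 418.5 N; F_m = (F_max+F_min)/2 = 821.5 N
τ_a = K_W·8F_aD/(πd³) = 1.1631 × 165.08 = 192.01 MPa
τ_m = K_s·8F_mD/(πd³) = 1.0559 × 324.05 = 342.16 MPa
Soderberg: 1/n_f = τ_a/S_se + τ_m/S_sy = 192.01/392 + 342.16/587 = 0.48982 + 0.58290 = 1.0727
n_f = 1/1.0727 = 0.9322

0.932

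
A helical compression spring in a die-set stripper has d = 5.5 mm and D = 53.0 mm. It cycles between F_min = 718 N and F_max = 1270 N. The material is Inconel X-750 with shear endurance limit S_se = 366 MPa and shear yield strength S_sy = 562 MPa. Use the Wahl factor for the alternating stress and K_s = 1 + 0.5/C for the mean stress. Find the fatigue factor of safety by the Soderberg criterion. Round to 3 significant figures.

0.452

C = D/d = 53.0/5.5 = 9.6364; K_W = (4C−1)/(4C−4)+0.615/C = 1.1507; K_s = 1+0.5/C = 1.0519
F_a = (F_max−F_min)/2 = 276 N; F_m = (F_max+F_min)/2 = 994 N
τ_a = K_W·8F_aD/(πd³) = 1.1507 × 223.89 = 257.62 MPa
τ_m = K_s·8F_mD/(πd³) = 1.0519 × 806.33 = 848.17 MPa
Soderberg: 1/n_f = τ_a/S_se + τ_m/S_sy = 257.62/366 + 848.17/562 = 0.70389 + 1.50920 = 2.2131
n_f = 1/2.2131 = 0.4519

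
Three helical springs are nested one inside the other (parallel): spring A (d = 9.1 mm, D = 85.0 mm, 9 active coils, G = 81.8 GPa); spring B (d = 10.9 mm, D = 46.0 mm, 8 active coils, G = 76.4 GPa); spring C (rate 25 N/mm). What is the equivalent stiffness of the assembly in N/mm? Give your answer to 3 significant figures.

k_A = Gd⁴/(8D³N_a) = (81.8×10³)(9.1⁴)/(8·85.0³·9) = 12.686 N/mm
k_B = Gd⁴/(8D³N_a) = (76.4×10³)(10.9⁴)/(8·46.0³·8) = 173.12 N/mm
Parallel: k_eq = 12.686 + 173.12 + 25 = 210.81 N/mm

211 N/mm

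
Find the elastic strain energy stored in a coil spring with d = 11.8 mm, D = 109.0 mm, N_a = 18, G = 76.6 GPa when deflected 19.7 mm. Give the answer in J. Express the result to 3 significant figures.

1.55 J

k = Gd⁴/(8D³N_a) = (76.6×10³)(11.8⁴)/(8·109.0³·18) = 7.9637 N/mm
U = ½kδ² = 0.5 × 7.9637 × 19.7² = 1545.3 N·mm = 1.5453 J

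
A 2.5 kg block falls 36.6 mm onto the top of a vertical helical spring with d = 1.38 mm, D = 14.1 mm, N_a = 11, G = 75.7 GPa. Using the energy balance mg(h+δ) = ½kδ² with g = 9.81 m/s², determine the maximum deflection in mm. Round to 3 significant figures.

k = Gd⁴/(8D³N_a) = (75.7×10³)(1.38⁴)/(8·14.1³·11) = 1.1129 N/mm
W = mg = 2.5 × 9.81 = 24.525 N
½kδ² − Wδ − Wh = 0 → δ = (W + √(W² + 2kWh))/k
δ = (24.525 + √(601.48 + 1997.99))/1.1129 = (24.525 + 50.985)/1.1129 = 67.847 mm

67.8 mm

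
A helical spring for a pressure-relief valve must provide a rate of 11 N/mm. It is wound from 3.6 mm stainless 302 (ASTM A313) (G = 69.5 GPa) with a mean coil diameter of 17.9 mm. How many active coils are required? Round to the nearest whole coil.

N_a = Gd⁴/(8D³k) = (69.5×10³ × 3.6⁴)/(8 × 17.9³ × 11)
    = 1.16733e+07 / 504710 = 23.13 → 23 coils

23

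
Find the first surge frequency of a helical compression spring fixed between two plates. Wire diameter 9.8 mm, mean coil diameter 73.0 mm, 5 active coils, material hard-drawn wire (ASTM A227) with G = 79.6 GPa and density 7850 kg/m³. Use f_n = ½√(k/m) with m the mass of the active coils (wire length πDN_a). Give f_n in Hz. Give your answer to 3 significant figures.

k = Gd⁴/(8D³N_a) = (79.6×10³)(9.8⁴)/(8·73.0³·5) = 47.183 N/mm = 47183 N/m
Wire length L = πDN_a = π·73.0·5 = 1146.7 mm
m = ρ·(πd²/4)·L = 7850 × 75.43×10⁻⁶ m² × 1.1467 m = 0.67898 kg
f_n = ½√(k/m) = 0.5·√(47183/0.67898) = 0.5·√(69492) = 131.81 Hz

132 Hz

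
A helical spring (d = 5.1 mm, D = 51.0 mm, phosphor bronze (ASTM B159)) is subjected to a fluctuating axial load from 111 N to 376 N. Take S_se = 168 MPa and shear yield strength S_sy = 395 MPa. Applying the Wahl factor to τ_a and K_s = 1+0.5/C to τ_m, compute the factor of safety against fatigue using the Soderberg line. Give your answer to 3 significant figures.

C = D/d = 51.0/5.1 = 10.0000; K_W = (4C−1)/(4C−4)+0.615/C = 1.1448; K_s = 1+0.5/C = 1.0500
F_a = (F_max−F_min)/2 = 132.5 N; F_m = (F_max+F_min)/2 = 243.5 N
τ_a = K_W·8F_aD/(πd³) = 1.1448 × 129.72 = 148.51 MPa
τ_m = K_s·8F_mD/(πd³) = 1.0500 × 238.4 = 250.32 MPa
Soderberg: 1/n_f = τ_a/S_se + τ_m/S_sy = 148.51/168 + 250.32/395 = 0.88399 + 0.63371 = 1.5177
n_f = 1/1.5177 = 0.6589

0.659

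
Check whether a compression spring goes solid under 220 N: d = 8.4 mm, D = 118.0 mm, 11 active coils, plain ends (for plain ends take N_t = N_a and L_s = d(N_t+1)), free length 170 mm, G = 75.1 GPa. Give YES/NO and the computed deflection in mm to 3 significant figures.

YES, δ = 85.1 mm

k = Gd⁴/(8D³N_a) = (75.1×10³)(8.4⁴)/(8·118.0³·11) = 2.586 N/mm
N_t = 11; L_s = 8.4·12 = 100.8 mm; δ_solid = L₀ − L_s = 170 − 100.8 = 69.2 mm
δ = F/k = 220/2.586 = 85.073 mm
δ ≥ δ_solid → spring goes solid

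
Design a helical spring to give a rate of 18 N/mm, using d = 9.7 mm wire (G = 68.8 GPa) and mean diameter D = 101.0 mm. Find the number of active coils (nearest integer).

4

N_a = Gd⁴/(8D³k) = (68.8×10³ × 9.7⁴)/(8 × 101.0³ × 18)
    = 6.09081e+08 / 1.48363e+08 = 4.105 → 4 coils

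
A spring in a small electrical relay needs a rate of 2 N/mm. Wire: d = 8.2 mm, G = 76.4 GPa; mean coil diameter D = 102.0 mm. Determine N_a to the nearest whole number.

N_a = Gd⁴/(8D³k) = (76.4×10³ × 8.2⁴)/(8 × 102.0³ × 2)
    = 3.45421e+08 / 1.69793e+07 = 20.34 → 20 coils

20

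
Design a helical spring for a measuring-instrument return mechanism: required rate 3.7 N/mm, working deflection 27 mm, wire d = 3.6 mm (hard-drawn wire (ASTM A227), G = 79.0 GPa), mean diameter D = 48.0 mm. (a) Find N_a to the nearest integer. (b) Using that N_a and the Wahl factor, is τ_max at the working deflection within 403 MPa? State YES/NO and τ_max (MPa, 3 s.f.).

(a) 4 coils; (b) YES, τ_max = 294 MPa

N_a = Gd⁴/(8D³k) = (79.0×10³)(3.6⁴)/(8·48.0³·3.7) = 4.053 → N_a = 4
Actual rate k = Gd⁴/(8D³·4) = 3.7494 N/mm
Working load F = kδ = 3.7494·27 = 101.23 N
C = 48.0/3.6 = 13.3333; K_W = (4C−1)/(4C−4)+0.615/C = 1.1069
τ_max = K_W·8FD/(πd³) = 1.1069·265.22 = 293.58 MPa
τ_max ≤ 403 MPa → acceptable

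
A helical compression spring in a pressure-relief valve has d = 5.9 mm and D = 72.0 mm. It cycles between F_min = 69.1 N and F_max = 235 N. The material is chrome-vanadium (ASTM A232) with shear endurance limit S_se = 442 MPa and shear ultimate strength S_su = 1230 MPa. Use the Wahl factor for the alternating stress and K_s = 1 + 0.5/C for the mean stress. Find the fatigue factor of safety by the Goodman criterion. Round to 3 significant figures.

C = D/d = 72.0/5.9 = 12.2034; K_W = (4C−1)/(4C−4)+0.615/C = 1.1173; K_s = 1+0.5/C = 1.0410
F_a = (F_max−F_min)/2 = 82.95 N; F_m = (F_max+F_min)/2 = 152.05 N
τ_a = K_W·8F_aD/(πd³) = 1.1173 × 74.051 = 82.741 MPa
τ_m = K_s·8F_mD/(πd³) = 1.0410 × 135.74 = 141.3 MPa
Goodman: 1/n_f = τ_a/S_se + τ_m/S_su = 82.741/442 + 141.3/1230 = 0.18720 + 0.11488 = 0.30207
n_f = 1/0.30207 = 3.31

3.31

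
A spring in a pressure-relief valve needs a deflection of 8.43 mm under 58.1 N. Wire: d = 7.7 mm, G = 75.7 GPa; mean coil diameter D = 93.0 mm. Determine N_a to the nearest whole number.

Required rate k = F/δ = 58.1/8.43 = 6.8921 N/mm
N_a = Gd⁴/(8D³k) = (75.7×10³ × 7.7⁴)/(8 × 93.0³ × 6.8921)
    = 2.66109e+08 / 4.43494e+07 = 6 → 6 coils

6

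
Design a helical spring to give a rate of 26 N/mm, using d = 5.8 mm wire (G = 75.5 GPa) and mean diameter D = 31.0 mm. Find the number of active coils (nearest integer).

N_a = Gd⁴/(8D³k) = (75.5×10³ × 5.8⁴)/(8 × 31.0³ × 26)
    = 8.54395e+07 / 6.19653e+06 = 13.79 → 14 coils

14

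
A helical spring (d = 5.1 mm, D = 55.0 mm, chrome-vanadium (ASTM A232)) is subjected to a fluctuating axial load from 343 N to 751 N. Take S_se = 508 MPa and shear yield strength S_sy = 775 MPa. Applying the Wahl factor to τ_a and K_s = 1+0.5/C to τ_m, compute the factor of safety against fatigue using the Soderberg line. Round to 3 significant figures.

C = D/d = 55.0/5.1 = 10.7843; K_W = (4C−1)/(4C−4)+0.615/C = 1.1337; K_s = 1+0.5/C = 1.0464
F_a = (F_max−F_min)/2 = 204 N; F_m = (F_max+F_min)/2 = 547 N
τ_a = K_W·8F_aD/(πd³) = 1.1337 × 215.39 = 244.18 MPa
τ_m = K_s·8F_mD/(πd³) = 1.0464 × 577.54 = 604.31 MPa
Soderberg: 1/n_f = τ_a/S_se + τ_m/S_sy = 244.18/508 + 604.31/775 = 0.48067 + 0.77976 = 1.2604
n_f = 1/1.2604 = 0.7934

0.793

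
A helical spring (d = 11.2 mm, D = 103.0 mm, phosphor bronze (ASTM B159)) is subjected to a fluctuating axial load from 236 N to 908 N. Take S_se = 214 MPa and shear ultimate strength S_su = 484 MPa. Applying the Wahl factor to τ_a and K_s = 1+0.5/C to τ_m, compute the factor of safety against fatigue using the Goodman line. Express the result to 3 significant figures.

C = D/d = 103.0/11.2 = 9.1964; K_W = (4C−1)/(4C−4)+0.615/C = 1.1584; K_s = 1+0.5/C = 1.0544
F_a = (F_max−F_min)/2 = 336 N; F_m = (F_max+F_min)/2 = 572 N
τ_a = K_W·8F_aD/(πd³) = 1.1584 × 62.728 = 72.663 MPa
τ_m = K_s·8F_mD/(πd³) = 1.0544 × 106.79 = 112.59 MPa
Goodman: 1/n_f = τ_a/S_se + τ_m/S_su = 72.663/214 + 112.59/484 = 0.33955 + 0.23263 = 0.57218
n_f = 1/0.57218 = 1.748

1.75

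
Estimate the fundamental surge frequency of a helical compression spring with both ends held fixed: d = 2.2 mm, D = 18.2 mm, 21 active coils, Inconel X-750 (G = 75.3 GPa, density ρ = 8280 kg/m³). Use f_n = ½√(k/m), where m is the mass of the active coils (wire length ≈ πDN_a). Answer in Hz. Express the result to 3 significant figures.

107 Hz

k = Gd⁴/(8D³N_a) = (75.3×10³)(2.2⁴)/(8·18.2³·21) = 1.7417 N/mm = 1741.7 N/m
Wire length L = πDN_a = π·18.2·21 = 1200.7 mm
m = ρ·(πd²/4)·L = 8280 × 3.8013×10⁻⁶ m² × 1.2007 m = 0.037793 kg
f_n = ½√(k/m) = 0.5·√(1741.7/0.037793) = 0.5·√(46085) = 107.34 Hz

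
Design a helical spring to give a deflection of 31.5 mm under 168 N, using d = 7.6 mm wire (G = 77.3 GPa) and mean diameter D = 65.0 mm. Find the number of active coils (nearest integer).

Required rate k = F/δ = 168/31.5 = 5.3333 N/mm
N_a = Gd⁴/(8D³k) = (77.3×10³ × 7.6⁴)/(8 × 65.0³ × 5.3333)
    = 2.5789e+08 / 1.17173e+07 = 22.01 → 22 coils

22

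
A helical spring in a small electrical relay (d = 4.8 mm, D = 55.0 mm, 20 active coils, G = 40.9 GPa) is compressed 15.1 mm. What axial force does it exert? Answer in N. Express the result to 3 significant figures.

12.3 N

k = Gd⁴/(8D³N_a) = (40.9×10³)(4.8⁴)/(8·55.0³·20) = 0.81561 N/mm
F = k·δ = 0.81561 × 15.1 = 12.316 N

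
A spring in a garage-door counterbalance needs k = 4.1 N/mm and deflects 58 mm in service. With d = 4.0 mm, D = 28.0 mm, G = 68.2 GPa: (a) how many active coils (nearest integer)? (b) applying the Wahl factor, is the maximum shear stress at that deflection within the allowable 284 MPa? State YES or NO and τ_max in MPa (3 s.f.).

N_a = Gd⁴/(8D³k) = (68.2×10³)(4.0⁴)/(8·28.0³·4.1) = 24.25 → N_a = 24
Actual rate k = Gd⁴/(8D³·24) = 4.1424 N/mm
Working load F = kδ = 4.1424·58 = 240.26 N
C = 28.0/4.0 = 7.0000; K_W = (4C−1)/(4C−4)+0.615/C = 1.2129
τ_max = K_W·8FD/(πd³) = 1.2129·267.67 = 324.64 MPa
τ_max > 284 MPa → exceeds allowable

(a) 24 coils; (b) NO, τ_max = 325 MPa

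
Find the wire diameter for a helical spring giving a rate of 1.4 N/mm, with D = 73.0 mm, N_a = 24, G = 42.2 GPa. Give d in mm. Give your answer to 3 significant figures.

d = (8D³N_a·k / G)^(1/4) = (8·73.0³·24·1.4 / (42.2×10³))^0.25
  = (2477.9)^0.25 = 7.0554 mm

7.06 mm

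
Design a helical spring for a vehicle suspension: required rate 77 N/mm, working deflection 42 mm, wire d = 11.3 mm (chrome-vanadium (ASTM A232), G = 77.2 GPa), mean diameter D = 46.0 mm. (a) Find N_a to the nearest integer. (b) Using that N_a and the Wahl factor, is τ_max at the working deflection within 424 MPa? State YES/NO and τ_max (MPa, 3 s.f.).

N_a = Gd⁴/(8D³k) = (77.2×10³)(11.3⁴)/(8·46.0³·77) = 20.99 → N_a = 21
Actual rate k = Gd⁴/(8D³·21) = 76.975 N/mm
Working load F = kδ = 76.975·42 = 3232.9 N
C = 46.0/11.3 = 4.0708; K_W = (4C−1)/(4C−4)+0.615/C = 1.3953
τ_max = K_W·8FD/(πd³) = 1.3953·262.46 = 366.21 MPa
τ_max ≤ 424 MPa → acceptable

(a) 21 coils; (b) YES, τ_max = 366 MPa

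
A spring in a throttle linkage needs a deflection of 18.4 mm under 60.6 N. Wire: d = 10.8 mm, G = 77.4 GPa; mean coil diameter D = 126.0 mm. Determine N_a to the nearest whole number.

Required rate k = F/δ = 60.6/18.4 = 3.2935 N/mm
N_a = Gd⁴/(8D³k) = (77.4×10³ × 10.8⁴)/(8 × 126.0³ × 3.2935)
    = 1.05302e+09 / 5.27056e+07 = 19.98 → 20 coils

20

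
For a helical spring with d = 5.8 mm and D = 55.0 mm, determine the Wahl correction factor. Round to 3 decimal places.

C = D/d = 55.0/5.8 = 9.4828
K_W = (4C−1)/(4C−4) + 0.615/C = 36.931/33.931 + 0.0649 = 1.1533

1.153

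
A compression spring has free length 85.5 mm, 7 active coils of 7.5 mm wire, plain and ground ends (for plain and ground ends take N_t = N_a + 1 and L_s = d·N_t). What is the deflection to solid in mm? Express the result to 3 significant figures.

25.5 mm

N_t = 8; L_s = 7.5·8 = 60 mm
δ_solid = L₀ − L_s = 85.5 − 60 = 25.5 mm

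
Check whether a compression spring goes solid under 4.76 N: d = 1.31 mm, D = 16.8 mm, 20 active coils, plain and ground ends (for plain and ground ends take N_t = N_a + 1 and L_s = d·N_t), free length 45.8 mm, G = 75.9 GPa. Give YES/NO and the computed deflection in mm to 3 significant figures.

k = Gd⁴/(8D³N_a) = (75.9×10³)(1.31⁴)/(8·16.8³·20) = 0.29463 N/mm
N_t = 21; L_s = 1.31·21 = 27.51 mm; δ_solid = L₀ − L_s = 45.8 − 27.51 = 18.29 mm
δ = F/k = 4.76/0.29463 = 16.156 mm
δ < δ_solid → spring does not go solid

NO, δ = 16.2 mm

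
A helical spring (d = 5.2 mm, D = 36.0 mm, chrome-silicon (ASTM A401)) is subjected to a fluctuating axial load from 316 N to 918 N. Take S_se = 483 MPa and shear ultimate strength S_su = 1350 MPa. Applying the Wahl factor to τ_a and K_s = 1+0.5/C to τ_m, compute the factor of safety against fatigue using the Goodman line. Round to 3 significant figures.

1.23

C = D/d = 36.0/5.2 = 6.9231; K_W = (4C−1)/(4C−4)+0.615/C = 1.2155; K_s = 1+0.5/C = 1.0722
F_a = (F_max−F_min)/2 = 301 N; F_m = (F_max+F_min)/2 = 617 N
τ_a = K_W·8F_aD/(πd³) = 1.2155 × 196.25 = 238.53 MPa
τ_m = K_s·8F_mD/(πd³) = 1.0722 × 402.27 = 431.32 MPa
Goodman: 1/n_f = τ_a/S_se + τ_m/S_su = 238.53/483 + 431.32/1350 = 0.49385 + 0.31950 = 0.81334
n_f = 1/0.81334 = 1.229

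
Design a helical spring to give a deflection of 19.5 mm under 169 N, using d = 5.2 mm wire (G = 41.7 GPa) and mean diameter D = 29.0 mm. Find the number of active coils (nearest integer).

18

Required rate k = F/δ = 169/19.5 = 8.6667 N/mm
N_a = Gd⁴/(8D³k) = (41.7×10³ × 5.2⁴)/(8 × 29.0³ × 8.6667)
    = 3.04894e+07 / 1.69097e+06 = 18.03 → 18 coils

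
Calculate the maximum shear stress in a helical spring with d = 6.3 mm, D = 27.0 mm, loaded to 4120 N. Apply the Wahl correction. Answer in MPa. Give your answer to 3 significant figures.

1550 MPa

Spring index C = D/d = 27.0/6.3 = 4.2857
K_W = (4C−1)/(4C−4) + 0.615/C = 16.143/13.143 + 0.1435 = 1.3718
τ₀ = 8FD/(πd³) = 8·4120·27.0/(π·6.3³) = 889920/785.55 = 1132.9 MPa
τ_max = K·τ₀ = 1.3718 × 1132.9 = 1554 MPa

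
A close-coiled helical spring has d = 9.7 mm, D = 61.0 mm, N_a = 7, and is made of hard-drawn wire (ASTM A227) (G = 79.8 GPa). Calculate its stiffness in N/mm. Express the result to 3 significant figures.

55.6 N/mm

k = Gd⁴/(8D³N_a) = (79.8×10³ × 9.7⁴) / (8 × 61.0³ × 7)
  = 7.06464e+08 / 1.27109e+07 = 55.579 N/mm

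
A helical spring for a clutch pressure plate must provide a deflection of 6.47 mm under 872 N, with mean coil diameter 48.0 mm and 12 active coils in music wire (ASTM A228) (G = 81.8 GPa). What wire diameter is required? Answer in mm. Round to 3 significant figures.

11.5 mm

Required rate k = F/δ = 872/6.47 = 134.78 N/mm
d = (8D³N_a·k / G)^(1/4) = (8·48.0³·12·134.78 / (81.8×10³))^0.25
  = (17493)^0.25 = 11.5004 mm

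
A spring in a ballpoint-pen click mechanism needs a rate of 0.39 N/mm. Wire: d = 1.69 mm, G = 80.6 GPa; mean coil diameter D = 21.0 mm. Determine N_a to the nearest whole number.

23

N_a = Gd⁴/(8D³k) = (80.6×10³ × 1.69⁴)/(8 × 21.0³ × 0.39)
    = 657479 / 28894.3 = 22.75 → 23 coils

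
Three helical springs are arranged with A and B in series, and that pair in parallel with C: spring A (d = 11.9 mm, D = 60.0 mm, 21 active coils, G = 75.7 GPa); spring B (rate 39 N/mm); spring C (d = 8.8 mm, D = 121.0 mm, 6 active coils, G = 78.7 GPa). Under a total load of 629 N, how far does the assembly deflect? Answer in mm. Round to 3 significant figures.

k_A = Gd⁴/(8D³N_a) = (75.7×10³)(11.9⁴)/(8·60.0³·21) = 41.833 N/mm
k_C = Gd⁴/(8D³N_a) = (78.7×10³)(8.8⁴)/(8·121.0³·6) = 5.5502 N/mm
Springs A,B series: k_AB = 1/(1/41.833+1/39) = 20.183 N/mm; parallel with C: k_eq = 20.183+5.5502 = 25.734 N/mm
δ = F/k_eq = 629/25.734 = 24.443 mm

24.4 mm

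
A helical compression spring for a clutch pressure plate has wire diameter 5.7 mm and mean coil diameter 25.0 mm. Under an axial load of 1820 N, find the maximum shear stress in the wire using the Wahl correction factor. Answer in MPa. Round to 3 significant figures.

852 MPa

Spring index C = D/d = 25.0/5.7 = 4.3860
K_W = (4C−1)/(4C−4) + 0.615/C = 16.544/13.544 + 0.1402 = 1.3617
τ₀ = 8FD/(πd³) = 8·1820·25.0/(π·5.7³) = 364000/581.8 = 625.64 MPa
τ_max = K·τ₀ = 1.3617 × 625.64 = 851.95 MPa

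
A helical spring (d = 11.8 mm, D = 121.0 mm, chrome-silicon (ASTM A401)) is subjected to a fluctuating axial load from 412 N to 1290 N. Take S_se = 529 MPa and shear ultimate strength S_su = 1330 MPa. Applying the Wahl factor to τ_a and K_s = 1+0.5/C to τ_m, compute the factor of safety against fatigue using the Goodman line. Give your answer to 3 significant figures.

3.30

C = D/d = 121.0/11.8 = 10.2542; K_W = (4C−1)/(4C−4)+0.615/C = 1.1410; K_s = 1+0.5/C = 1.0488
F_a = (F_max−F_min)/2 = 439 N; F_m = (F_max+F_min)/2 = 851 N
τ_a = K_W·8F_aD/(πd³) = 1.1410 × 82.327 = 93.937 MPa
τ_m = K_s·8F_mD/(πd³) = 1.0488 × 159.59 = 167.37 MPa
Goodman: 1/n_f = τ_a/S_se + τ_m/S_su = 93.937/529 + 167.37/1330 = 0.17757 + 0.12584 = 0.30342
n_f = 1/0.30342 = 3.296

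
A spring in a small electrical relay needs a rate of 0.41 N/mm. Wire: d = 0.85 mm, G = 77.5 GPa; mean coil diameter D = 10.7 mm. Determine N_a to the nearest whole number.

10

N_a = Gd⁴/(8D³k) = (77.5×10³ × 0.85⁴)/(8 × 10.7³ × 0.41)
    = 40455.5 / 4018.14 = 10.07 → 10 coils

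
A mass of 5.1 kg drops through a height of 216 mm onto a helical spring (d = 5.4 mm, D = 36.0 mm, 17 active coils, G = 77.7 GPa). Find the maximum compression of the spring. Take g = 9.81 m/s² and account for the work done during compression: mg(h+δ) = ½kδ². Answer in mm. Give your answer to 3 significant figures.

k = Gd⁴/(8D³N_a) = (77.7×10³)(5.4⁴)/(8·36.0³·17) = 10.412 N/mm
W = mg = 5.1 × 9.81 = 50.031 N
½kδ² − Wδ − Wh = 0 → δ = (W + √(W² + 2kWh))/k
δ = (50.031 + √(2503.1 + 225047))/10.412 = (50.031 + 477.02)/10.412 = 50.618 mm

50.6 mm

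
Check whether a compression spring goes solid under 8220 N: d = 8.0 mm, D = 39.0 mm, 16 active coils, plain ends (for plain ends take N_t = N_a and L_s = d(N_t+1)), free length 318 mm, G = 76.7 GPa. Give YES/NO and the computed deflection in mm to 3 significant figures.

k = Gd⁴/(8D³N_a) = (76.7×10³)(8.0⁴)/(8·39.0³·16) = 41.376 N/mm
N_t = 16; L_s = 8.0·17 = 136 mm; δ_solid = L₀ − L_s = 318 − 136 = 182 mm
δ = F/k = 8220/41.376 = 198.66 mm
δ ≥ δ_solid → spring goes solid

YES, δ = 199 mm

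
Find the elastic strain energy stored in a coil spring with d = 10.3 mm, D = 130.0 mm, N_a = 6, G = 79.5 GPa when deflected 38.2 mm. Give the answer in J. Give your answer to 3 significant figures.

6.19 J

k = Gd⁴/(8D³N_a) = (79.5×10³)(10.3⁴)/(8·130.0³·6) = 8.4849 N/mm
U = ½kδ² = 0.5 × 8.4849 × 38.2² = 6190.7 N·mm = 6.1907 J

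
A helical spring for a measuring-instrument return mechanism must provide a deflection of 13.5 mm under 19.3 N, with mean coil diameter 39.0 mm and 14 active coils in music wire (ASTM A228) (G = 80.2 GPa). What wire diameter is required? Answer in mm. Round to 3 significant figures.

3.30 mm

Required rate k = F/δ = 19.3/13.5 = 1.4296 N/mm
d = (8D³N_a·k / G)^(1/4) = (8·39.0³·14·1.4296 / (80.2×10³))^0.25
  = (118.43)^0.25 = 3.2989 mm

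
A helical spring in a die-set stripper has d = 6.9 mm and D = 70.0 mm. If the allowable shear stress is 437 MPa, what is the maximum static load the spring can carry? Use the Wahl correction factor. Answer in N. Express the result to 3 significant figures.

705 N

C = D/d = 70.0/6.9 = 10.1449
K_W = (4C−1)/(4C−4) + 0.615/C = 39.580/36.580 + 0.0606 = 1.1426
τ_max = K·8FD/(πd³) → F_max = τ_allow·πd³/(8DK)
F_max = 437·π·6.9³/(8·70.0·1.1426) = 4.51e+05/639.88 = 704.83 N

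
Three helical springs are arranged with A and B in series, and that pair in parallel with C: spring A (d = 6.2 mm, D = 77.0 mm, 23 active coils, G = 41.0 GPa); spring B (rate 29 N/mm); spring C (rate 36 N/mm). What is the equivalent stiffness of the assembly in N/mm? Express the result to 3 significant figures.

36.7 N/mm

k_A = Gd⁴/(8D³N_a) = (41.0×10³)(6.2⁴)/(8·77.0³·23) = 0.72121 N/mm
Springs A,B series: k_AB = 1/(1/0.72121+1/29) = 0.70371 N/mm; parallel with C: k_eq = 0.70371+36 = 36.704 N/mm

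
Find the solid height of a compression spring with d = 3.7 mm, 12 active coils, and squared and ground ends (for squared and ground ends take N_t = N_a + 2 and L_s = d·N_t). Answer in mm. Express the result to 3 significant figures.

51.8 mm

squared and ground ends: N_t = N_a + 2 = 12 + 2 = 14
L_s = d·N_t = 3.7 × 14 = 51.8 mm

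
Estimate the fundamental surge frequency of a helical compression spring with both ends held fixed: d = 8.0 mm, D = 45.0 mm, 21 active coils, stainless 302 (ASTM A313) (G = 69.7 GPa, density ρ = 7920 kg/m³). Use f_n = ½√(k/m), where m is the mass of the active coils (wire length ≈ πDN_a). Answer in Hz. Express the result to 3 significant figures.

62.8 Hz

k = Gd⁴/(8D³N_a) = (69.7×10³)(8.0⁴)/(8·45.0³·21) = 18.649 N/mm = 18649 N/m
Wire length L = πDN_a = π·45.0·21 = 2968.8 mm
m = ρ·(πd²/4)·L = 7920 × 50.265×10⁻⁶ m² × 2.9688 m = 1.1819 kg
f_n = ½√(k/m) = 0.5·√(18649/1.1819) = 0.5·√(15779) = 62.807 Hz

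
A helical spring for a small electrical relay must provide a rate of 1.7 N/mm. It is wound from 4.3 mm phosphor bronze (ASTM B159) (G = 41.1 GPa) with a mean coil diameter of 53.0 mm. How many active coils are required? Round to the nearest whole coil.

7

N_a = Gd⁴/(8D³k) = (41.1×10³ × 4.3⁴)/(8 × 53.0³ × 1.7)
    = 1.40513e+07 / 2.02473e+06 = 6.94 → 7 coils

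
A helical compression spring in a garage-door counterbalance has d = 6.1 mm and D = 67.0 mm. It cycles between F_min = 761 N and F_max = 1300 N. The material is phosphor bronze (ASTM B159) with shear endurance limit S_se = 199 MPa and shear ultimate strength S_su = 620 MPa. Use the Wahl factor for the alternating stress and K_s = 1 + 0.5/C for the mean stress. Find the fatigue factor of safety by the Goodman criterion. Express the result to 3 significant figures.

C = D/d = 67.0/6.1 = 10.9836; K_W = (4C−1)/(4C−4)+0.615/C = 1.1311; K_s = 1+0.5/C = 1.0455
F_a = (F_max−F_min)/2 = 269.5 N; F_m = (F_max+F_min)/2 = 1030.5 N
τ_a = K_W·8F_aD/(πd³) = 1.1311 × 202.57 = 229.13 MPa
τ_m = K_s·8F_mD/(πd³) = 1.0455 × 774.59 = 809.85 MPa
Goodman: 1/n_f = τ_a/S_se + τ_m/S_su = 229.13/199 + 809.85/620 = 1.15143 + 1.30622 = 2.4576
n_f = 1/2.4576 = 0.4069

0.407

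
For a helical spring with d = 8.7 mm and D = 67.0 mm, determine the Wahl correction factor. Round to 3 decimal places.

C = D/d = 67.0/8.7 = 7.7011
K_W = (4C−1)/(4C−4) + 0.615/C = 29.805/26.805 + 0.0799 = 1.1918

1.192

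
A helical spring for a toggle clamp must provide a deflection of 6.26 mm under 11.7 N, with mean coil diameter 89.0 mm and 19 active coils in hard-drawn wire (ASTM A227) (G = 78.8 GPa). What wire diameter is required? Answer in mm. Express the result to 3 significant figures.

7.10 mm

Required rate k = F/δ = 11.7/6.26 = 1.869 N/mm
d = (8D³N_a·k / G)^(1/4) = (8·89.0³·19·1.869 / (78.8×10³))^0.25
  = (2541.6)^0.25 = 7.1003 mm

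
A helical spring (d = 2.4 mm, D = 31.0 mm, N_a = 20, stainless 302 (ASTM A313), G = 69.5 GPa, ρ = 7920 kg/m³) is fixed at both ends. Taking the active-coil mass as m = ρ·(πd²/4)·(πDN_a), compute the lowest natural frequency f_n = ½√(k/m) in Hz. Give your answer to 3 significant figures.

k = Gd⁴/(8D³N_a) = (69.5×10³)(2.4⁴)/(8·31.0³·20) = 0.48375 N/mm = 483.75 N/m
Wire length L = πDN_a = π·31.0·20 = 1947.8 mm
m = ρ·(πd²/4)·L = 7920 × 4.5239×10⁻⁶ m² × 1.9478 m = 0.069788 kg
f_n = ½√(k/m) = 0.5·√(483.75/0.069788) = 0.5·√(6931.8) = 41.629 Hz

41.6 Hz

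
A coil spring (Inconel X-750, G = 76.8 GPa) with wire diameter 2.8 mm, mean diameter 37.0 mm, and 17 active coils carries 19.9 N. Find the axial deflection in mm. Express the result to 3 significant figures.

k = Gd⁴/(8D³N_a) = (76.8×10³)(2.8⁴)/(8·37.0³·17) = 0.68525 N/mm
δ = F/k = 19.9 / 0.68525 = 29.04 mm

29.0 mm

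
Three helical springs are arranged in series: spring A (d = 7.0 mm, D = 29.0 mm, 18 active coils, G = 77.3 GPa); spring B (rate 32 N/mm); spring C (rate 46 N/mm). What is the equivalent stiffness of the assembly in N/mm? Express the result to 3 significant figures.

13.9 N/mm

k_A = Gd⁴/(8D³N_a) = (77.3×10³)(7.0⁴)/(8·29.0³·18) = 52.846 N/mm
Series: 1/k_eq = 1/52.846 + 1/32 + 1/46 = 0.071912; k_eq = 13.906 N/mm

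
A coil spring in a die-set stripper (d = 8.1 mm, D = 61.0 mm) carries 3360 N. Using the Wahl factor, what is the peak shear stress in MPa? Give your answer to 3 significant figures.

Spring index C = D/d = 61.0/8.1 = 7.5309
K_W = (4C−1)/(4C−4) + 0.615/C = 29.123/26.123 + 0.0817 = 1.1965
τ₀ = 8FD/(πd³) = 8·3360·61.0/(π·8.1³) = 1.63968e+06/1669.6 = 982.1 MPa
τ_max = K·τ₀ = 1.1965 × 982.1 = 1175.1 MPa

1180 MPa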